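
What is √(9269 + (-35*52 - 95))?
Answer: √7354 ≈ 85.755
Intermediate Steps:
√(9269 + (-35*52 - 95)) = √(9269 + (-1820 - 95)) = √(9269 - 1915) = √7354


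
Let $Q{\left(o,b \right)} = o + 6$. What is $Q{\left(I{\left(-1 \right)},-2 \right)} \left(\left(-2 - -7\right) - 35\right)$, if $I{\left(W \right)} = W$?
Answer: $-150$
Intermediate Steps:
$Q{\left(o,b \right)} = 6 + o$
$Q{\left(I{\left(-1 \right)},-2 \right)} \left(\left(-2 - -7\right) - 35\right) = \left(6 - 1\right) \left(\left(-2 - -7\right) - 35\right) = 5 \left(\left(-2 + 7\right) - 35\right) = 5 \left(5 - 35\right) = 5 \left(-30\right) = -150$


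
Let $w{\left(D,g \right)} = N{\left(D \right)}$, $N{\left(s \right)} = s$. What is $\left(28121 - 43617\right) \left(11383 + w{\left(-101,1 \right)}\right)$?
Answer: $-174825872$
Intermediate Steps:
$w{\left(D,g \right)} = D$
$\left(28121 - 43617\right) \left(11383 + w{\left(-101,1 \right)}\right) = \left(28121 - 43617\right) \left(11383 - 101\right) = \left(-15496\right) 11282 = -174825872$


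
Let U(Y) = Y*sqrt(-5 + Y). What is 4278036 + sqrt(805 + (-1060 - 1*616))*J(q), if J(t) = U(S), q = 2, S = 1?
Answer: 4278036 - 2*sqrt(871) ≈ 4.2780e+6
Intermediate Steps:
J(t) = 2*I (J(t) = 1*sqrt(-5 + 1) = 1*sqrt(-4) = 1*(2*I) = 2*I)
4278036 + sqrt(805 + (-1060 - 1*616))*J(q) = 4278036 + sqrt(805 + (-1060 - 1*616))*(2*I) = 4278036 + sqrt(805 + (-1060 - 616))*(2*I) = 4278036 + sqrt(805 - 1676)*(2*I) = 4278036 + sqrt(-871)*(2*I) = 4278036 + (I*sqrt(871))*(2*I) = 4278036 - 2*sqrt(871)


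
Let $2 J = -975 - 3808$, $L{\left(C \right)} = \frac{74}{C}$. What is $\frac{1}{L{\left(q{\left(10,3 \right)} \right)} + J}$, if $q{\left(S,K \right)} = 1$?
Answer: $- \frac{2}{4635} \approx -0.0004315$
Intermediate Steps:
$J = - \frac{4783}{2}$ ($J = \frac{-975 - 3808}{2} = \frac{1}{2} \left(-4783\right) = - \frac{4783}{2} \approx -2391.5$)
$\frac{1}{L{\left(q{\left(10,3 \right)} \right)} + J} = \frac{1}{\frac{74}{1} - \frac{4783}{2}} = \frac{1}{74 \cdot 1 - \frac{4783}{2}} = \frac{1}{74 - \frac{4783}{2}} = \frac{1}{- \frac{4635}{2}} = - \frac{2}{4635}$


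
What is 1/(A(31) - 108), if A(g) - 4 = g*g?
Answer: 1/857 ≈ 0.0011669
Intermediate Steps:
A(g) = 4 + g**2 (A(g) = 4 + g*g = 4 + g**2)
1/(A(31) - 108) = 1/((4 + 31**2) - 108) = 1/((4 + 961) - 108) = 1/(965 - 108) = 1/857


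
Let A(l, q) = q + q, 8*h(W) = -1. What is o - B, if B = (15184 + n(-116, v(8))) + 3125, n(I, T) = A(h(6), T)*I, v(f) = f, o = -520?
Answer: -16973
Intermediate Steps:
h(W) = -⅛ (h(W) = (⅛)*(-1) = -⅛)
A(l, q) = 2*q
n(I, T) = 2*I*T (n(I, T) = (2*T)*I = 2*I*T)
B = 16453 (B = (15184 + 2*(-116)*8) + 3125 = (15184 - 1856) + 3125 = 13328 + 3125 = 16453)
o - B = -520 - 1*16453 = -520 - 16453 = -16973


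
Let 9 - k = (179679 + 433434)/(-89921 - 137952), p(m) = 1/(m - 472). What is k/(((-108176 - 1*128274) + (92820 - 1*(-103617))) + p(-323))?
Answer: -1058928075/3624358347664 ≈ -0.00029217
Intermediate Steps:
p(m) = 1/(-472 + m)
k = 2663970/227873 (k = 9 - (179679 + 433434)/(-89921 - 137952) = 9 - 613113/(-227873) = 9 - 613113*(-1)/227873 = 9 - 1*(-613113/227873) = 9 + 613113/227873 = 2663970/227873 ≈ 11.691)
k/(((-108176 - 1*128274) + (92820 - 1*(-103617))) + p(-323)) = 2663970/(227873*(((-108176 - 1*128274) + (92820 - 1*(-103617))) + 1/(-472 - 323))) = 2663970/(227873*(((-108176 - 128274) + (92820 + 103617)) + 1/(-795))) = 2663970/(227873*((-236450 + 196437) - 1/795)) = 2663970/(227873*(-40013 - 1/795)) = 2663970/(227873*(-31810336/795)) = (2663970/227873)*(-795/31810336) = -1058928075/3624358347664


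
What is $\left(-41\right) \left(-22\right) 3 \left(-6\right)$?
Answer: $-16236$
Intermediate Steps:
$\left(-41\right) \left(-22\right) 3 \left(-6\right) = 902 \left(-18\right) = -16236$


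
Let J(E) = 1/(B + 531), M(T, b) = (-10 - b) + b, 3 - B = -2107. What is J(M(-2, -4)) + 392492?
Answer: 1036571373/2641 ≈ 3.9249e+5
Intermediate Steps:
B = 2110 (B = 3 - 1*(-2107) = 3 + 2107 = 2110)
M(T, b) = -10
J(E) = 1/2641 (J(E) = 1/(2110 + 531) = 1/2641)
J(M(-2, -4)) + 392492 = 1/2641 + 392492 = 1036571373/2641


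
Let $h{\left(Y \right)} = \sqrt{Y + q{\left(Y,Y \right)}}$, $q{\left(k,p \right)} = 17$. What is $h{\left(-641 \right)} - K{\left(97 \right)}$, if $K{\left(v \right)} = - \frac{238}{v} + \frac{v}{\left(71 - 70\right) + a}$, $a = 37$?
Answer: $- \frac{365}{3686} + 4 i \sqrt{39} \approx -0.099023 + 24.98 i$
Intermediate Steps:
$h{\left(Y \right)} = \sqrt{17 + Y}$ ($h{\left(Y \right)} = \sqrt{Y + 17} = \sqrt{17 + Y}$)
$K{\left(v \right)} = - \frac{238}{v} + \frac{v}{38}$ ($K{\left(v \right)} = - \frac{238}{v} + \frac{v}{\left(71 - 70\right) + 37} = - \frac{238}{v} + \frac{v}{1 + 37} = - \frac{238}{v} + \frac{v}{38}$)
$h{\left(-641 \right)} - K{\left(97 \right)} = \sqrt{17 - 641} - \left(- \frac{238}{97} + \frac{1}{38} \cdot 97\right) = \sqrt{-624} - \left(\left(-238\right) \frac{1}{97} + \frac{97}{38}\right) = 4 i \sqrt{39} - \left(- \frac{238}{97} + \frac{97}{38}\right) = 4 i \sqrt{39} - \frac{365}{3686} = - \frac{365}{3686} + 4 i \sqrt{39}$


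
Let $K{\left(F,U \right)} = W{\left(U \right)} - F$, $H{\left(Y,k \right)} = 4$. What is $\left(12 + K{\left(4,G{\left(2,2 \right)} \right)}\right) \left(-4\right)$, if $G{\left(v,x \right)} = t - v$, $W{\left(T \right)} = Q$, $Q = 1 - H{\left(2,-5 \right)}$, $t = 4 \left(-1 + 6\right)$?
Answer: $-20$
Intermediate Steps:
$t = 20$ ($t = 4 \cdot 5 = 20$)
$Q = -3$ ($Q = 1 - 4 = -3$)
$W{\left(T \right)} = -3$
$G{\left(v,x \right)} = 20 - v$
$K{\left(F,U \right)} = -3 - F$
$\left(12 + K{\left(4,G{\left(2,2 \right)} \right)}\right) \left(-4\right) = \left(12 - 7\right) \left(-4\right) = 5 \left(-4\right) = -20$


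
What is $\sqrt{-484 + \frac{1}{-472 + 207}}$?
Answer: $\frac{i \sqrt{33989165}}{265} \approx 22.0 i$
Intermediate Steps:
$\sqrt{-484 + \frac{1}{-472 + 207}} = \sqrt{-484 + \frac{1}{-265}} = \sqrt{-484 - \frac{1}{265}} = \sqrt{- \frac{128261}{265}} = \frac{i \sqrt{33989165}}{265}$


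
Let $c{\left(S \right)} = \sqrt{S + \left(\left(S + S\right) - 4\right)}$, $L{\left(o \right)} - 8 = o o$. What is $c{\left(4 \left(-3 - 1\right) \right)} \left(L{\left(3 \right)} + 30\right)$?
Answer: $94 i \sqrt{13} \approx 338.92 i$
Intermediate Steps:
$L{\left(o \right)} = 8 + o^{2}$ ($L{\left(o \right)} = 8 + o o = 8 + o^{2}$)
$c{\left(S \right)} = \sqrt{-4 + 3 S}$ ($c{\left(S \right)} = \sqrt{S + \left(2 S - 4\right)} = \sqrt{S + \left(-4 + 2 S\right)} = \sqrt{-4 + 3 S}$)
$c{\left(4 \left(-3 - 1\right) \right)} \left(L{\left(3 \right)} + 30\right) = \sqrt{-4 + 3 \cdot 4 \left(-3 - 1\right)} \left(\left(8 + 3^{2}\right) + 30\right) = \sqrt{-4 + 3 \cdot 4 \left(-4\right)} \left(\left(8 + 9\right) + 30\right) = \sqrt{-4 + 3 \left(-16\right)} \left(17 + 30\right) = \sqrt{-4 - 48} \cdot 47 = \sqrt{-52} \cdot 47 = 2 i \sqrt{13} \cdot 47 = 94 i \sqrt{13}$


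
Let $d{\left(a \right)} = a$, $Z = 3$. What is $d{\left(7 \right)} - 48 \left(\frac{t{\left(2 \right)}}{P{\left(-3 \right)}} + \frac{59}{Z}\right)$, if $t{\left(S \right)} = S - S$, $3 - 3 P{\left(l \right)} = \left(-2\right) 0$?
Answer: $-937$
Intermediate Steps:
$P{\left(l \right)} = 1$ ($P{\left(l \right)} = 1 - \frac{\left(-2\right) 0}{3} = 1 - 0 = 1 + 0 = 1$)
$t{\left(S \right)} = 0$
$d{\left(7 \right)} - 48 \left(\frac{t{\left(2 \right)}}{P{\left(-3 \right)}} + \frac{59}{Z}\right) = 7 - 48 \left(\frac{0}{1} + \frac{59}{3}\right) = 7 - 48 \left(0 \cdot 1 + 59 \cdot \frac{1}{3}\right) = 7 - 48 \left(0 + \frac{59}{3}\right) = 7 - 944 = -937$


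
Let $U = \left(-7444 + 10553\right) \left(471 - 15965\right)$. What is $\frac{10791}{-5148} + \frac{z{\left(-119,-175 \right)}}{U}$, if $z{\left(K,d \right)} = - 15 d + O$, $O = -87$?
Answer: $- \frac{2625377095}{1252441996} \approx -2.0962$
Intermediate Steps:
$U = -48170846$ ($U = 3109 \left(-15494\right) = -48170846$)
$z{\left(K,d \right)} = -87 - 15 d$ ($z{\left(K,d \right)} = - 15 d - 87 = -87 - 15 d$)
$\frac{10791}{-5148} + \frac{z{\left(-119,-175 \right)}}{U} = \frac{10791}{-5148} + \frac{-87 - -2625}{-48170846} = 10791 \left(- \frac{1}{5148}\right) + \left(-87 + 2625\right) \left(- \frac{1}{48170846}\right) = - \frac{109}{52} + 2538 \left(- \frac{1}{48170846}\right) = - \frac{109}{52} - \frac{1269}{24085423} = - \frac{2625377095}{1252441996}$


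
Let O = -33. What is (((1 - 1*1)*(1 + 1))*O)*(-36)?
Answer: 0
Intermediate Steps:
(((1 - 1*1)*(1 + 1))*O)*(-36) = (((1 - 1*1)*(1 + 1))*(-33))*(-36) = (((1 - 1)*2)*(-33))*(-36) = ((0*2)*(-33))*(-36) = (0*(-33))*(-36) = 0*(-36) = 0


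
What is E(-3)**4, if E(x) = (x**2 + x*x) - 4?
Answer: 38416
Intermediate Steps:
E(x) = -4 + 2*x**2 (E(x) = (x**2 + x**2) - 4 = 2*x**2 - 4 = -4 + 2*x**2)
E(-3)**4 = (-4 + 2*(-3)**2)**4 = (-4 + 2*9)**4 = (-4 + 18)**4 = 14**4 = 38416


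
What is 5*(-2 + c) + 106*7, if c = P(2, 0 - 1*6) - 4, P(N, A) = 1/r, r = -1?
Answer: 707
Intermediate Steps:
P(N, A) = -1 (P(N, A) = 1/(-1) = -1)
c = -5 (c = -1 - 4 = -5)
5*(-2 + c) + 106*7 = 5*(-2 - 5) + 106*7 = 5*(-7) + 742 = -35 + 742 = 707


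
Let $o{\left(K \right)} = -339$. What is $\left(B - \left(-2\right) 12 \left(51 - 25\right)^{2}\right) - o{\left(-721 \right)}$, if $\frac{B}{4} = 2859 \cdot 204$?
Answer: $2349507$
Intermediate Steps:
$B = 2332944$ ($B = 4 \cdot 2859 \cdot 204 = 4 \cdot 583236 = 2332944$)
$\left(B - \left(-2\right) 12 \left(51 - 25\right)^{2}\right) - o{\left(-721 \right)} = \left(2332944 - \left(-2\right) 12 \left(51 - 25\right)^{2}\right) - -339 = \left(2332944 - - 24 \cdot 26^{2}\right) + 339 = \left(2332944 - \left(-24\right) 676\right) + 339 = \left(2332944 - -16224\right) + 339 = \left(2332944 + 16224\right) + 339 = 2349168 + 339 = 2349507$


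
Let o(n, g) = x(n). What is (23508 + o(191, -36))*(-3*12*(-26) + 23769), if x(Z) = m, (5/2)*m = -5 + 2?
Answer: 580735494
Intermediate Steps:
m = -6/5 (m = 2*(-5 + 2)/5 = (2/5)*(-3) = -6/5 ≈ -1.2000)
x(Z) = -6/5
o(n, g) = -6/5
(23508 + o(191, -36))*(-3*12*(-26) + 23769) = (23508 - 6/5)*(-3*12*(-26) + 23769) = 117534*(-36*(-26) + 23769)/5 = 117534*(936 + 23769)/5 = (117534/5)*24705 = 580735494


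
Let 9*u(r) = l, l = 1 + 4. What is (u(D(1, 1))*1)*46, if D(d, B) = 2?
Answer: 230/9 ≈ 25.556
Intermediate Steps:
l = 5
u(r) = 5/9 (u(r) = (1/9)*5 = 5/9)
(u(D(1, 1))*1)*46 = ((5/9)*1)*46 = (5/9)*46 = 230/9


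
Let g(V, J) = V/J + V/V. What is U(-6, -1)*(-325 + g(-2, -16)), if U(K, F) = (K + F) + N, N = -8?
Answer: 38865/8 ≈ 4858.1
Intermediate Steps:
g(V, J) = 1 + V/J (g(V, J) = V/J + 1 = 1 + V/J)
U(K, F) = -8 + F + K (U(K, F) = (K + F) - 8 = (F + K) - 8 = -8 + F + K)
U(-6, -1)*(-325 + g(-2, -16)) = (-8 - 1 - 6)*(-325 + (-16 - 2)/(-16)) = -15*(-325 - 1/16*(-18)) = -15*(-325 + 9/8) = -15*(-2591/8) = 38865/8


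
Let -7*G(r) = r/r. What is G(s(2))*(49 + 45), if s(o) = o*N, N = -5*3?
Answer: -94/7 ≈ -13.429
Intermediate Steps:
N = -15
s(o) = -15*o (s(o) = o*(-15) = -15*o)
G(r) = -1/7 (G(r) = -r/(7*r) = -1/7*1 = -1/7)
G(s(2))*(49 + 45) = -(49 + 45)/7 = -1/7*94 = -94/7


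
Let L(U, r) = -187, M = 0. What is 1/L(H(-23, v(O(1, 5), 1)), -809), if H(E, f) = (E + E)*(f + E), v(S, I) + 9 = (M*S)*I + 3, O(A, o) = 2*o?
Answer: -1/187 ≈ -0.0053476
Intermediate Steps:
v(S, I) = -6 (v(S, I) = -9 + ((0*S)*I + 3) = -9 + (0*I + 3) = -9 + (0 + 3) = -9 + 3 = -6)
H(E, f) = 2*E*(E + f) (H(E, f) = (2*E)*(E + f) = 2*E*(E + f))
1/L(H(-23, v(O(1, 5), 1)), -809) = 1/(-187) = -1/187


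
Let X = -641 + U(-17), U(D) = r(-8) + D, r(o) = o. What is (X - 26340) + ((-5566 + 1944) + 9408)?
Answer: -21220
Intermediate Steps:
U(D) = -8 + D
X = -666 (X = -641 + (-8 - 17) = -641 - 25 = -666)
(X - 26340) + ((-5566 + 1944) + 9408) = (-666 - 26340) + ((-5566 + 1944) + 9408) = -27006 + (-3622 + 9408) = -27006 + 5786 = -21220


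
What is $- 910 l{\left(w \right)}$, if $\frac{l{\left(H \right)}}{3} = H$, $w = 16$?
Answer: $-43680$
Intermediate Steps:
$l{\left(H \right)} = 3 H$
$- 910 l{\left(w \right)} = - 910 \cdot 3 \cdot 16 = \left(-910\right) 48 = -43680$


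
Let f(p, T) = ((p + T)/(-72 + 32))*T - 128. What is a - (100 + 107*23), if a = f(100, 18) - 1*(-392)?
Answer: -23501/10 ≈ -2350.1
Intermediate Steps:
f(p, T) = -128 + T*(-T/40 - p/40) (f(p, T) = ((T + p)/(-40))*T - 128 = ((T + p)*(-1/40))*T - 128 = (-T/40 - p/40)*T - 128 = T*(-T/40 - p/40) - 128 = -128 + T*(-T/40 - p/40))
a = 2109/10 (a = (-128 - 1/40*18² - 1/40*18*100) - 1*(-392) = (-128 - 1/40*324 - 45) + 392 = (-128 - 81/10 - 45) + 392 = -1811/10 + 392 = 2109/10 ≈ 210.90)
a - (100 + 107*23) = 2109/10 - (100 + 107*23) = 2109/10 - (100 + 2461) = 2109/10 - 1*2561 = 2109/10 - 2561 = -23501/10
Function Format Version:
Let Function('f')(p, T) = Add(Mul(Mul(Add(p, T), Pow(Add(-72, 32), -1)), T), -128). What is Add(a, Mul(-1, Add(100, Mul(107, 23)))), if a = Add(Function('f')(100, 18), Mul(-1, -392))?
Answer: Rational(-23501, 10) ≈ -2350.1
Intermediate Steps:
Function('f')(p, T) = Add(-128, Mul(T, Add(Mul(Rational(-1, 40), T), Mul(Rational(-1, 40), p)))) (Function('f')(p, T) = Add(Mul(Mul(Add(T, p), Pow(-40, -1)), T), -128) = Add(Mul(Mul(Add(T, p), Rational(-1, 40)), T), -128) = Add(Mul(Add(Mul(Rational(-1, 40), T), Mul(Rational(-1, 40), p)), T), -128) = Add(Mul(T, Add(Mul(Rational(-1, 40), T), Mul(Rational(-1, 40), p))), -128) = Add(-128, Mul(T, Add(Mul(Rational(-1, 40), T), Mul(Rational(-1, 40), p)))))
a = Rational(2109, 10) (a = Add(Add(-128, Mul(Rational(-1, 40), Pow(18, 2)), Mul(Rational(-1, 40), 18, 100)), Mul(-1, -392)) = Add(Add(-128, Mul(Rational(-1, 40), 324), -45), 392) = Add(Add(-128, Rational(-81, 10), -45), 392) = Add(Rational(-1811, 10), 392) = Rational(2109, 10) ≈ 210.90)
Add(a, Mul(-1, Add(100, Mul(107, 23)))) = Add(Rational(2109, 10), Mul(-1, Add(100, Mul(107, 23)))) = Add(Rational(2109, 10), Mul(-1, Add(100, 2461))) = Add(Rational(2109, 10), Mul(-1, 2561)) = Add(Rational(2109, 10), -2561) = Rational(-23501, 10)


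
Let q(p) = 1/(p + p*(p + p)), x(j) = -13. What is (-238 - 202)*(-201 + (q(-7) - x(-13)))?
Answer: 7527080/91 ≈ 82715.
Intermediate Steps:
q(p) = 1/(p + 2*p²) (q(p) = 1/(p + p*(2*p)) = 1/(p + 2*p²))
(-238 - 202)*(-201 + (q(-7) - x(-13))) = (-238 - 202)*(-201 + (1/((-7)*(1 + 2*(-7))) - 1*(-13))) = -440*(-201 + (-1/(7*(1 - 14)) + 13)) = -440*(-201 + (-⅐/(-13) + 13)) = -440*(-201 + (-⅐*(-1/13) + 13)) = -440*(-201 + (1/91 + 13)) = -440*(-201 + 1184/91) = -440*(-17107/91) = 7527080/91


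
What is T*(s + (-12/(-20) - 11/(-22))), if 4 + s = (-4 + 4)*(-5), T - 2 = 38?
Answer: -116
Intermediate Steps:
T = 40 (T = 2 + 38 = 40)
s = -4 (s = -4 + (-4 + 4)*(-5) = -4 + 0*(-5) = -4 + 0 = -4)
T*(s + (-12/(-20) - 11/(-22))) = 40*(-4 + (-12/(-20) - 11/(-22))) = 40*(-4 + (-12*(-1/20) - 11*(-1/22))) = 40*(-4 + (⅗ + ½)) = 40*(-4 + 11/10) = 40*(-29/10) = -116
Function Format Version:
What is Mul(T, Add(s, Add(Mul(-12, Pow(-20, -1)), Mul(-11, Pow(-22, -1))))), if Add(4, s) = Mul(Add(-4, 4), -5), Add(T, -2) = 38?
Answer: -116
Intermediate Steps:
T = 40 (T = Add(2, 38) = 40)
s = -4 (s = Add(-4, Mul(Add(-4, 4), -5)) = Add(-4, Mul(0, -5)) = Add(-4, 0) = -4)
Mul(T, Add(s, Add(Mul(-12, Pow(-20, -1)), Mul(-11, Pow(-22, -1))))) = Mul(40, Add(-4, Add(Mul(-12, Pow(-20, -1)), Mul(-11, Pow(-22, -1))))) = Mul(40, Add(-4, Add(Mul(-12, Rational(-1, 20)), Mul(-11, Rational(-1, 22))))) = Mul(40, Add(-4, Add(Rational(3, 5), Rational(1, 2)))) = Mul(40, Add(-4, Rational(11, 10))) = Mul(40, Rational(-29, 10)) = -116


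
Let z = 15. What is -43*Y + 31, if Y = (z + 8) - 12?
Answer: -442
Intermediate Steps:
Y = 11 (Y = (15 + 8) - 12 = 23 - 12 = 11)
-43*Y + 31 = -43*11 + 31 = -473 + 31 = -442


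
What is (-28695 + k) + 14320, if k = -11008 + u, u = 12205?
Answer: -13178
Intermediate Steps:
k = 1197 (k = -11008 + 12205 = 1197)
(-28695 + k) + 14320 = (-28695 + 1197) + 14320 = -27498 + 14320 = -13178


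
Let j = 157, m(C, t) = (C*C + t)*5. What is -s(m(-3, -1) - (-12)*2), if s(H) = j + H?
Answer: -221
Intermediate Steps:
m(C, t) = 5*t + 5*C**2 (m(C, t) = (C**2 + t)*5 = (t + C**2)*5 = 5*t + 5*C**2)
s(H) = 157 + H
-s(m(-3, -1) - (-12)*2) = -(157 + ((5*(-1) + 5*(-3)**2) - (-12)*2)) = -(157 + ((-5 + 5*9) - 3*(-8))) = -(157 + ((-5 + 45) + 24)) = -(157 + (40 + 24)) = -(157 + 64) = -1*221 = -221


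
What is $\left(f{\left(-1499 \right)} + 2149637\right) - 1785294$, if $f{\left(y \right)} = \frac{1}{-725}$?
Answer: $\frac{264148674}{725} \approx 3.6434 \cdot 10^{5}$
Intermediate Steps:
$f{\left(y \right)} = - \frac{1}{725}$
$\left(f{\left(-1499 \right)} + 2149637\right) - 1785294 = \left(- \frac{1}{725} + 2149637\right) - 1785294 = \frac{1558486824}{725} - 1785294 = \frac{264148674}{725}$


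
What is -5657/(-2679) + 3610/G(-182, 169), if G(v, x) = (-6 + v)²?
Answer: 2229917/1007304 ≈ 2.2137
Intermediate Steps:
-5657/(-2679) + 3610/G(-182, 169) = -5657/(-2679) + 3610/((-6 - 182)²) = -5657*(-1/2679) + 3610/((-188)²) = 5657/2679 + 3610/35344 = 5657/2679 + 3610*(1/35344) = 5657/2679 + 1805/17672 = 2229917/1007304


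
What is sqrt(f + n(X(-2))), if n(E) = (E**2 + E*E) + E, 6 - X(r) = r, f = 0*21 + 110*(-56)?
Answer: 2*I*sqrt(1506) ≈ 77.614*I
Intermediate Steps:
f = -6160 (f = 0 - 6160 = -6160)
X(r) = 6 - r
n(E) = E + 2*E**2 (n(E) = (E**2 + E**2) + E = 2*E**2 + E = E + 2*E**2)
sqrt(f + n(X(-2))) = sqrt(-6160 + (6 - 1*(-2))*(1 + 2*(6 - 1*(-2)))) = sqrt(-6160 + (6 + 2)*(1 + 2*(6 + 2))) = sqrt(-6160 + 8*(1 + 2*8)) = sqrt(-6160 + 8*(1 + 16)) = sqrt(-6160 + 8*17) = sqrt(-6160 + 136) = sqrt(-6024) = 2*I*sqrt(1506)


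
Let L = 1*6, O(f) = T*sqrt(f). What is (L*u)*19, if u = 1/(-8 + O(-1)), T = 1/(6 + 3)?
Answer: -73872/5185 - 1026*I/5185 ≈ -14.247 - 0.19788*I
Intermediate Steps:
T = 1/9 ≈ 0.11111
O(f) = sqrt(f)/9
L = 6
u = 81*(-8 - I/9)/5185 (u = 1/(-8 + sqrt(-1)/9) = 1/(-8 + I/9) = 81*(-8 - I/9)/5185 ≈ -0.12498 - 0.0017358*I)
(L*u)*19 = (6*(-648/5185 - 9*I/5185))*19 = (-3888/5185 - 54*I/5185)*19 = -73872/5185 - 1026*I/5185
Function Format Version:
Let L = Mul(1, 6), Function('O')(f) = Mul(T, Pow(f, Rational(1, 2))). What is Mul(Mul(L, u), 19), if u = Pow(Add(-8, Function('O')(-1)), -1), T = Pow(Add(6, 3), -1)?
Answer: Add(Rational(-73872, 5185), Mul(Rational(-1026, 5185), I)) ≈ Add(-14.247, Mul(-0.19788, I))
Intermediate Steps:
T = Rational(1, 9) (T = Pow(9, -1) = Rational(1, 9) ≈ 0.11111)
Function('O')(f) = Mul(Rational(1, 9), Pow(f, Rational(1, 2)))
L = 6
u = Mul(Rational(81, 5185), Add(-8, Mul(Rational(-1, 9), I))) (u = Pow(Add(-8, Mul(Rational(1, 9), Pow(-1, Rational(1, 2)))), -1) = Pow(Add(-8, Mul(Rational(1, 9), I)), -1) = Mul(Rational(81, 5185), Add(-8, Mul(Rational(-1, 9), I))) ≈ Add(-0.12498, Mul(-0.0017358, I)))
Mul(Mul(L, u), 19) = Mul(Mul(6, Add(Rational(-648, 5185), Mul(Rational(-9, 5185), I))), 19) = Mul(Add(Rational(-3888, 5185), Mul(Rational(-54, 5185), I)), 19) = Add(Rational(-73872, 5185), Mul(Rational(-1026, 5185), I))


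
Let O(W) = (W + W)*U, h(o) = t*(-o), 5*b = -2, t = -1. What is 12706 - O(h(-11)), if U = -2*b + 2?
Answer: 63838/5 ≈ 12768.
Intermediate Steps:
b = -2/5 (b = (1/5)*(-2) = -2/5 ≈ -0.40000)
h(o) = o (h(o) = -(-1)*o = o)
U = 14/5 (U = -2*(-2/5) + 2 = 4/5 + 2 = 14/5 ≈ 2.8000)
O(W) = 28*W/5 (O(W) = (W + W)*(14/5) = (2*W)*(14/5) = 28*W/5)
12706 - O(h(-11)) = 12706 - 28*(-11)/5 = 12706 - 1*(-308/5) = 12706 + 308/5 = 63838/5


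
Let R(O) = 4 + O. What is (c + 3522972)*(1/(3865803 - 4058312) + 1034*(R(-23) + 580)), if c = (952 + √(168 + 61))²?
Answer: 494640456510445825/192509 + 212618662626160*√229/192509 ≈ 2.5862e+12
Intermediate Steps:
c = (952 + √229)² ≈ 9.3535e+5
(c + 3522972)*(1/(3865803 - 4058312) + 1034*(R(-23) + 580)) = ((952 + √229)² + 3522972)*(1/(3865803 - 4058312) + 1034*((4 - 23) + 580)) = (3522972 + (952 + √229)²)*(1/(-192509) + 1034*(-19 + 580)) = (3522972 + (952 + √229)²)*(-1/192509 + 1034*561) = (3522972 + (952 + √229)²)*(-1/192509 + 580074) = (3522972 + (952 + √229)²)*(111669465665/192509) = 393408400792756380/192509 + 111669465665*(952 + √229)²/192509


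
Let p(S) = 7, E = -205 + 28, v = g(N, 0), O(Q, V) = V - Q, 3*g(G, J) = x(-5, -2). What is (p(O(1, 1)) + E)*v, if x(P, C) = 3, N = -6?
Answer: -170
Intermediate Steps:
g(G, J) = 1 (g(G, J) = (1/3)*3 = 1)
v = 1
E = -177
(p(O(1, 1)) + E)*v = (7 - 177)*1 = -170*1 = -170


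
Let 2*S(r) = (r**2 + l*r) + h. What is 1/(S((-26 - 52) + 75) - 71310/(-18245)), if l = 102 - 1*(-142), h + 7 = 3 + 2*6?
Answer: -7298/2580511 ≈ -0.0028281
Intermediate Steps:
h = 8 (h = -7 + (3 + 2*6) = -7 + (3 + 12) = -7 + 15 = 8)
l = 244 (l = 102 + 142 = 244)
S(r) = 4 + r**2/2 + 122*r (S(r) = ((r**2 + 244*r) + 8)/2 = (8 + r**2 + 244*r)/2 = 4 + r**2/2 + 122*r)
1/(S((-26 - 52) + 75) - 71310/(-18245)) = 1/((4 + ((-26 - 52) + 75)**2/2 + 122*((-26 - 52) + 75)) - 71310/(-18245)) = 1/((4 + (-78 + 75)**2/2 + 122*(-78 + 75)) - 71310*(-1/18245)) = 1/((4 + (1/2)*(-3)**2 + 122*(-3)) + 14262/3649) = 1/((4 + (1/2)*9 - 366) + 14262/3649) = 1/((4 + 9/2 - 366) + 14262/3649) = 1/(-715/2 + 14262/3649) = 1/(-2580511/7298) = -7298/2580511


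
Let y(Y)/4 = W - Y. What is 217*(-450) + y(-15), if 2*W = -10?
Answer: -97610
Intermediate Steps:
W = -5 (W = (½)*(-10) = -5)
y(Y) = -20 - 4*Y (y(Y) = 4*(-5 - Y) = -20 - 4*Y)
217*(-450) + y(-15) = 217*(-450) + (-20 - 4*(-15)) = -97650 + (-20 + 60) = -97650 + 40 = -97610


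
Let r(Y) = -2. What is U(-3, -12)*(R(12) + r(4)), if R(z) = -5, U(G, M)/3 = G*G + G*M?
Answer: -945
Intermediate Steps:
U(G, M) = 3*G**2 + 3*G*M (U(G, M) = 3*(G*G + G*M) = 3*(G**2 + G*M) = 3*G**2 + 3*G*M)
U(-3, -12)*(R(12) + r(4)) = (3*(-3)*(-3 - 12))*(-5 - 2) = (3*(-3)*(-15))*(-7) = 135*(-7) = -945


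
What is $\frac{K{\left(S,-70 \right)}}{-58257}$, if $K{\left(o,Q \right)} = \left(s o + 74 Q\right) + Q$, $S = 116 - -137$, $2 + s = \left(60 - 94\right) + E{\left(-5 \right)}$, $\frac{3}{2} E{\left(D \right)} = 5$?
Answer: $\frac{40544}{174771} \approx 0.23198$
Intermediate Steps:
$E{\left(D \right)} = \frac{10}{3}$ ($E{\left(D \right)} = \frac{2}{3} \cdot 5 = \frac{10}{3}$)
$s = - \frac{98}{3}$ ($s = -2 + \left(\left(60 - 94\right) + \frac{10}{3}\right) = -2 + \left(-34 + \frac{10}{3}\right) = -2 - \frac{92}{3} = - \frac{98}{3} \approx -32.667$)
$S = 253$ ($S = 116 + 137 = 253$)
$K{\left(o,Q \right)} = 75 Q - \frac{98 o}{3}$ ($K{\left(o,Q \right)} = \left(- \frac{98 o}{3} + 74 Q\right) + Q = \left(74 Q - \frac{98 o}{3}\right) + Q = 75 Q - \frac{98 o}{3}$)
$\frac{K{\left(S,-70 \right)}}{-58257} = \frac{75 \left(-70\right) - \frac{24794}{3}}{-58257} = \left(-5250 - \frac{24794}{3}\right) \left(- \frac{1}{58257}\right) = \left(- \frac{40544}{3}\right) \left(- \frac{1}{58257}\right) = \frac{40544}{174771}$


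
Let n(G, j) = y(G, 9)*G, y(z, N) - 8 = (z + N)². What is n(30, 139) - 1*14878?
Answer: 30992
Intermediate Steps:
y(z, N) = 8 + (N + z)² (y(z, N) = 8 + (z + N)² = 8 + (N + z)²)
n(G, j) = G*(8 + (9 + G)²) (n(G, j) = (8 + (9 + G)²)*G = G*(8 + (9 + G)²))
n(30, 139) - 1*14878 = 30*(8 + (9 + 30)²) - 1*14878 = 30*(8 + 39²) - 14878 = 30*(8 + 1521) - 14878 = 30*1529 - 14878 = 45870 - 14878 = 30992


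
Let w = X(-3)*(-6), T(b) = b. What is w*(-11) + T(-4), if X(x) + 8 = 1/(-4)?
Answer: -1097/2 ≈ -548.50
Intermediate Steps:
X(x) = -33/4 (X(x) = -8 + 1/(-4) = -8 - ¼ = -33/4)
w = 99/2 (w = -33/4*(-6) = 99/2 ≈ 49.500)
w*(-11) + T(-4) = (99/2)*(-11) - 4 = -1089/2 - 4 = -1097/2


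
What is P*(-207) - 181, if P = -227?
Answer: 46808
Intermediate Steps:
P*(-207) - 181 = -227*(-207) - 181 = 46989 - 181 = 46808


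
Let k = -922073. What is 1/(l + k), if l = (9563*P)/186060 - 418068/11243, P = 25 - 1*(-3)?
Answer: -74709735/68890500025706 ≈ -1.0845e-6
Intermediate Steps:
P = 28 (P = 25 + 3 = 28)
l = -2670545051/74709735 (l = (9563*28)/186060 - 418068/11243 = 267764*(1/186060) - 418068*1/11243 = 9563/6645 - 418068/11243 = -2670545051/74709735 ≈ -35.746)
1/(l + k) = 1/(-2670545051/74709735 - 922073) = 1/(-68890500025706/74709735) = -74709735/68890500025706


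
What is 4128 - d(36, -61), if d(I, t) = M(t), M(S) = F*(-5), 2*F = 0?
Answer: 4128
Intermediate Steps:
F = 0 (F = (½)*0 = 0)
M(S) = 0 (M(S) = 0*(-5) = 0)
d(I, t) = 0
4128 - d(36, -61) = 4128 - 1*0 = 4128 + 0 = 4128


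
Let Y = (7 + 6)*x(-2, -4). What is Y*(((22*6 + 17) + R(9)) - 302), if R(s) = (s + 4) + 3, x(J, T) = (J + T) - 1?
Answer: 12467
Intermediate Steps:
x(J, T) = -1 + J + T
R(s) = 7 + s (R(s) = (4 + s) + 3 = 7 + s)
Y = -91 (Y = (7 + 6)*(-1 - 2 - 4) = 13*(-7) = -91)
Y*(((22*6 + 17) + R(9)) - 302) = -91*(((22*6 + 17) + (7 + 9)) - 302) = -91*(((132 + 17) + 16) - 302) = -91*((149 + 16) - 302) = -91*(165 - 302) = -91*(-137) = 12467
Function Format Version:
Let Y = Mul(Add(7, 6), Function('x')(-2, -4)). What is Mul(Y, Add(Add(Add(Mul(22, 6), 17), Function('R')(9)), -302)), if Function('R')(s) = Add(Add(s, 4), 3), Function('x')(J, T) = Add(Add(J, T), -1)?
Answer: 12467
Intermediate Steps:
Function('x')(J, T) = Add(-1, J, T)
Function('R')(s) = Add(7, s) (Function('R')(s) = Add(Add(4, s), 3) = Add(7, s))
Y = -91 (Y = Mul(Add(7, 6), Add(-1, -2, -4)) = Mul(13, -7) = -91)
Mul(Y, Add(Add(Add(Mul(22, 6), 17), Function('R')(9)), -302)) = Mul(-91, Add(Add(Add(Mul(22, 6), 17), Add(7, 9)), -302)) = Mul(-91, Add(Add(Add(132, 17), 16), -302)) = Mul(-91, Add(Add(149, 16), -302)) = Mul(-91, Add(165, -302)) = Mul(-91, -137) = 12467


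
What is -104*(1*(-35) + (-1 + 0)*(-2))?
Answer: 3432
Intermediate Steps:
-104*(1*(-35) + (-1 + 0)*(-2)) = -104*(-35 - 1*(-2)) = -104*(-35 + 2) = -104*(-33) = 3432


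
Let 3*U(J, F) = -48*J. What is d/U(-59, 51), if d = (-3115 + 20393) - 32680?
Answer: -7701/472 ≈ -16.316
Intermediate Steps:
U(J, F) = -16*J (U(J, F) = (-48*J)/3 = -16*J)
d = -15402 (d = 17278 - 32680 = -15402)
d/U(-59, 51) = -15402/((-16*(-59))) = -15402/944 = -15402*1/944 = -7701/472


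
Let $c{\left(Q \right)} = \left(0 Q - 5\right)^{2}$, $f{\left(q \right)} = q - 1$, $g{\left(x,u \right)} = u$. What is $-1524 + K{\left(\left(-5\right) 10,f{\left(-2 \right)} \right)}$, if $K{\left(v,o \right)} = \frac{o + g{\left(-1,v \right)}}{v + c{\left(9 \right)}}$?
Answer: $- \frac{38047}{25} \approx -1521.9$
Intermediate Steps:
$f{\left(q \right)} = -1 + q$
$c{\left(Q \right)} = 25$ ($c{\left(Q \right)} = \left(0 - 5\right)^{2} = \left(-5\right)^{2} = 25$)
$K{\left(v,o \right)} = \frac{o + v}{25 + v}$ ($K{\left(v,o \right)} = \frac{o + v}{v + 25} = \frac{o + v}{25 + v}$)
$-1524 + K{\left(\left(-5\right) 10,f{\left(-2 \right)} \right)} = -1524 + \frac{\left(-1 - 2\right) - 50}{25 - 50} = -1524 + \frac{-3 - 50}{25 - 50} = -1524 + \frac{1}{-25} \left(-53\right) = -1524 - - \frac{53}{25} = -1524 + \frac{53}{25} = - \frac{38047}{25}$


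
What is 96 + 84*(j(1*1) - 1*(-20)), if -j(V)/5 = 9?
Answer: -2004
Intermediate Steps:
j(V) = -45 (j(V) = -5*9 = -45)
96 + 84*(j(1*1) - 1*(-20)) = 96 + 84*(-45 - 1*(-20)) = 96 + 84*(-45 + 20) = 96 + 84*(-25) = 96 - 2100 = -2004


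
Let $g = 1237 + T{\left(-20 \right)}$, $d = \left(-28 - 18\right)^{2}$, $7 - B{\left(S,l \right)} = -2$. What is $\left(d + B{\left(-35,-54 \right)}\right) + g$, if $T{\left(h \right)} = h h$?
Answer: $3762$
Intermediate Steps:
$B{\left(S,l \right)} = 9$ ($B{\left(S,l \right)} = 7 - -2 = 7 + 2 = 9$)
$T{\left(h \right)} = h^{2}$
$d = 2116$ ($d = \left(-46\right)^{2} = 2116$)
$g = 1637$ ($g = 1237 + \left(-20\right)^{2} = 1237 + 400 = 1637$)
$\left(d + B{\left(-35,-54 \right)}\right) + g = \left(2116 + 9\right) + 1637 = 2125 + 1637 = 3762$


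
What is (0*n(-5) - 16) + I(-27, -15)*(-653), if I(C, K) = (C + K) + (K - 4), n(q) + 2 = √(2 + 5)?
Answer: 39817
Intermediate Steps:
n(q) = -2 + √7 (n(q) = -2 + √(2 + 5) = -2 + √7)
I(C, K) = -4 + C + 2*K (I(C, K) = (C + K) + (-4 + K) = -4 + C + 2*K)
(0*n(-5) - 16) + I(-27, -15)*(-653) = (0*(-2 + √7) - 16) + (-4 - 27 + 2*(-15))*(-653) = (0 - 16) + (-4 - 27 - 30)*(-653) = -16 - 61*(-653) = -16 + 39833 = 39817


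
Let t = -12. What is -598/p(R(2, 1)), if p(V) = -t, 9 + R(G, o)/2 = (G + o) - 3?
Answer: -299/6 ≈ -49.833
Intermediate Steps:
R(G, o) = -24 + 2*G + 2*o (R(G, o) = -18 + 2*((G + o) - 3) = -18 + 2*(-3 + G + o) = -18 + (-6 + 2*G + 2*o) = -24 + 2*G + 2*o)
p(V) = 12 (p(V) = -1*(-12) = 12)
-598/p(R(2, 1)) = -598/12 = -598*1/12 = -299/6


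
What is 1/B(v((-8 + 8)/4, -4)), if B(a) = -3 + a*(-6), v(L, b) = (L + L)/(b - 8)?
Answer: -⅓ ≈ -0.33333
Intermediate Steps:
v(L, b) = 2*L/(-8 + b) (v(L, b) = (2*L)/(-8 + b) = 2*L/(-8 + b))
B(a) = -3 - 6*a
1/B(v((-8 + 8)/4, -4)) = 1/(-3 - 12*(-8 + 8)/4/(-8 - 4)) = 1/(-3 - 12*0*(¼)/(-12)) = 1/(-3 - 12*0*(-1)/12) = 1/(-3 - 6*0) = 1/(-3 + 0) = 1/(-3) = -⅓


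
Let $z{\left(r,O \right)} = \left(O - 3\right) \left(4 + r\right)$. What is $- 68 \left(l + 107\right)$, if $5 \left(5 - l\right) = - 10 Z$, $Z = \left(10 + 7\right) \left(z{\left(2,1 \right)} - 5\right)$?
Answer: $31688$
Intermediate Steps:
$z{\left(r,O \right)} = \left(-3 + O\right) \left(4 + r\right)$
$Z = -289$ ($Z = \left(10 + 7\right) \left(\left(-12 - 6 + 4 \cdot 1 + 1 \cdot 2\right) - 5\right) = 17 \left(\left(-12 - 6 + 4 + 2\right) - 5\right) = 17 \left(-12 - 5\right) = 17 \left(-17\right) = -289$)
$l = -573$ ($l = 5 - \frac{\left(-10\right) \left(-289\right)}{5} = 5 - 578 = -573$)
$- 68 \left(l + 107\right) = - 68 \left(-573 + 107\right) = \left(-68\right) \left(-466\right) = 31688$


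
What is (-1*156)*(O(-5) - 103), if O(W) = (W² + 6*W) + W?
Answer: 17628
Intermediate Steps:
O(W) = W² + 7*W
(-1*156)*(O(-5) - 103) = (-1*156)*(-5*(7 - 5) - 103) = -156*(-5*2 - 103) = -156*(-10 - 103) = -156*(-113) = 17628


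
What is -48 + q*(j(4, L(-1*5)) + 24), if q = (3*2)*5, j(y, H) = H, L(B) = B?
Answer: 522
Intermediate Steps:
q = 30 (q = 6*5 = 30)
-48 + q*(j(4, L(-1*5)) + 24) = -48 + 30*(-1*5 + 24) = -48 + 30*(-5 + 24) = -48 + 30*19 = -48 + 570 = 522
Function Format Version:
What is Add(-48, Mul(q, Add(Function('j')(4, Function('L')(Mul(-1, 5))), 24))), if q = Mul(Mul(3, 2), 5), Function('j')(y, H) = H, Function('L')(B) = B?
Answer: 522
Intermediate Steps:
q = 30 (q = Mul(6, 5) = 30)
Add(-48, Mul(q, Add(Function('j')(4, Function('L')(Mul(-1, 5))), 24))) = Add(-48, Mul(30, Add(Mul(-1, 5), 24))) = Add(-48, Mul(30, Add(-5, 24))) = Add(-48, Mul(30, 19)) = Add(-48, 570) = 522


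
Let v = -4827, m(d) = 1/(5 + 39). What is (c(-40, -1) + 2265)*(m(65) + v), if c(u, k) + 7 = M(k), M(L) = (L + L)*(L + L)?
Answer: -240209697/22 ≈ -1.0919e+7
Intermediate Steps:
M(L) = 4*L² (M(L) = (2*L)*(2*L) = 4*L²)
m(d) = 1/44
c(u, k) = -7 + 4*k²
(c(-40, -1) + 2265)*(m(65) + v) = ((-7 + 4*(-1)²) + 2265)*(1/44 - 4827) = ((-7 + 4*1) + 2265)*(-212387/44) = ((-7 + 4) + 2265)*(-212387/44) = (-3 + 2265)*(-212387/44) = 2262*(-212387/44) = -240209697/22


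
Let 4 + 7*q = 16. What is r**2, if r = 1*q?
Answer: 144/49 ≈ 2.9388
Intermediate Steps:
q = 12/7 (q = -4/7 + (1/7)*16 = -4/7 + 16/7 = 12/7 ≈ 1.7143)
r = 12/7 (r = 1*(12/7) = 12/7 ≈ 1.7143)
r**2 = (12/7)**2 = 144/49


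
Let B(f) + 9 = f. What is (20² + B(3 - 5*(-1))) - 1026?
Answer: -627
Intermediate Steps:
B(f) = -9 + f
(20² + B(3 - 5*(-1))) - 1026 = (20² + (-9 + (3 - 5*(-1)))) - 1026 = (400 + (-9 + (3 + 5))) - 1026 = (400 + (-9 + 8)) - 1026 = (400 - 1) - 1026 = 399 - 1026 = -627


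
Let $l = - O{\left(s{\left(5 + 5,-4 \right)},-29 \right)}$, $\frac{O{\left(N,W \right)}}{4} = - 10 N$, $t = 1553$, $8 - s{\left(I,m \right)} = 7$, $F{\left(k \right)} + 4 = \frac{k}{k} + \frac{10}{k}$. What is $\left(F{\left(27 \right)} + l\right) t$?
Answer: $\frac{1566977}{27} \approx 58036.0$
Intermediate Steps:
$F{\left(k \right)} = -3 + \frac{10}{k}$ ($F{\left(k \right)} = -4 + \left(\frac{k}{k} + \frac{10}{k}\right) = -4 + \left(1 + \frac{10}{k}\right) = -3 + \frac{10}{k}$)
$s{\left(I,m \right)} = 1$ ($s{\left(I,m \right)} = 8 - 7 = 1$)
$O{\left(N,W \right)} = - 40 N$ ($O{\left(N,W \right)} = 4 \left(- 10 N\right) = - 40 N$)
$l = 40$ ($l = - \left(-40\right) 1 = \left(-1\right) \left(-40\right) = 40$)
$\left(F{\left(27 \right)} + l\right) t = \left(\left(-3 + \frac{10}{27}\right) + 40\right) 1553 = \left(- \frac{71}{27} + 40\right) 1553 = \frac{1009}{27} \cdot 1553 = \frac{1566977}{27}$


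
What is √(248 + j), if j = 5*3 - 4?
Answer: √259 ≈ 16.093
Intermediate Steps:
j = 11 (j = 15 - 4 = 11)
√(248 + j) = √(248 + 11) = √259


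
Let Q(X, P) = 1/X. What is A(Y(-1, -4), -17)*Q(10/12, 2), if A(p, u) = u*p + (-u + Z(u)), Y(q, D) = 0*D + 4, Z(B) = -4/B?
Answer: -5178/85 ≈ -60.918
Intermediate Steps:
Y(q, D) = 4 (Y(q, D) = 0 + 4 = 4)
A(p, u) = -u - 4/u + p*u (A(p, u) = u*p + (-u - 4/u) = p*u + (-u - 4/u) = -u - 4/u + p*u)
A(Y(-1, -4), -17)*Q(10/12, 2) = (-1*(-17) - 4/(-17) + 4*(-17))/((10/12)) = (17 - 4*(-1/17) - 68)/((10*(1/12))) = (17 + 4/17 - 68)/(⅚) = -863/17*6/5 = -5178/85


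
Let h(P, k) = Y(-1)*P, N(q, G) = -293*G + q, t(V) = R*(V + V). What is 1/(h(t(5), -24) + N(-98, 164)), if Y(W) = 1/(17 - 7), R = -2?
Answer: -1/48152 ≈ -2.0768e-5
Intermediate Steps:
Y(W) = ⅒ (Y(W) = 1/10 = ⅒)
t(V) = -4*V (t(V) = -2*(V + V) = -4*V)
N(q, G) = q - 293*G
h(P, k) = P/10
1/(h(t(5), -24) + N(-98, 164)) = 1/((-4*5)/10 + (-98 - 293*164)) = 1/((⅒)*(-20) + (-98 - 48052)) = 1/(-2 - 48150) = 1/(-48152) = -1/48152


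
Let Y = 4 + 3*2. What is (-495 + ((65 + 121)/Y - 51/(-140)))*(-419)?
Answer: 5584851/28 ≈ 1.9946e+5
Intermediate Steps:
Y = 10 (Y = 4 + 6 = 10)
(-495 + ((65 + 121)/Y - 51/(-140)))*(-419) = (-495 + ((65 + 121)/10 - 51/(-140)))*(-419) = (-495 + (186*(1/10) - 51*(-1/140)))*(-419) = (-495 + (93/5 + 51/140))*(-419) = (-495 + 531/28)*(-419) = -13329/28*(-419) = 5584851/28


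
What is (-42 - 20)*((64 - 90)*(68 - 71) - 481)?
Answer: 24986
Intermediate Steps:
(-42 - 20)*((64 - 90)*(68 - 71) - 481) = -62*(-26*(-3) - 481) = -62*(78 - 481) = -62*(-403) = 24986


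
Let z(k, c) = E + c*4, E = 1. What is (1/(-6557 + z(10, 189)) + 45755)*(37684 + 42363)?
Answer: 21242792732953/5800 ≈ 3.6625e+9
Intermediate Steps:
z(k, c) = 1 + 4*c (z(k, c) = 1 + c*4 = 1 + 4*c)
(1/(-6557 + z(10, 189)) + 45755)*(37684 + 42363) = (1/(-6557 + (1 + 4*189)) + 45755)*(37684 + 42363) = (1/(-6557 + (1 + 756)) + 45755)*80047 = (1/(-6557 + 757) + 45755)*80047 = (1/(-5800) + 45755)*80047 = (-1/5800 + 45755)*80047 = (265378999/5800)*80047 = 21242792732953/5800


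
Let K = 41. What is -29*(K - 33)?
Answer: -232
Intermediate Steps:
-29*(K - 33) = -29*(41 - 33) = -29*8 = -232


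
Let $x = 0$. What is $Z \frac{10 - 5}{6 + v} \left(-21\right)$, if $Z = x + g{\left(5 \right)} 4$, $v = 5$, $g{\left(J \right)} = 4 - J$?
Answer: $\frac{420}{11} \approx 38.182$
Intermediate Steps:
$Z = -4$ ($Z = 0 + \left(4 - 5\right) 4 = 0 - 4 = -4$)
$Z \frac{10 - 5}{6 + v} \left(-21\right) = - 4 \frac{10 - 5}{6 + 5} \left(-21\right) = - 4 \cdot \frac{5}{11} \left(-21\right) = - 4 \cdot 5 \cdot \frac{1}{11} \left(-21\right) = \left(-4\right) \frac{5}{11} \left(-21\right) = \left(- \frac{20}{11}\right) \left(-21\right) = \frac{420}{11}$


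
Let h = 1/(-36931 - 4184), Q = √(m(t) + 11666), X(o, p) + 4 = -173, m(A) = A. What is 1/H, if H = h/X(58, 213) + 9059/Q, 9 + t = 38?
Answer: -17021733345/869235864442133900266 + 95952739203238095*√11695/869235864442133900266 ≈ 0.011938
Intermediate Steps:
t = 29 (t = -9 + 38 = 29)
X(o, p) = -177 (X(o, p) = -4 - 173 = -177)
Q = √11695 (Q = √(29 + 11666) = √11695 ≈ 108.14)
h = -1/41115 (h = 1/(-41115) = -1/41115 ≈ -2.4322e-5)
H = 1/7277355 + 9059*√11695/11695 (H = -1/41115/(-177) + 9059/(√11695) = -1/41115*(-1/177) + 9059*(√11695/11695) = 1/7277355 + 9059*√11695/11695 ≈ 83.768)
1/H = 1/(1/7277355 + 9059*√11695/11695)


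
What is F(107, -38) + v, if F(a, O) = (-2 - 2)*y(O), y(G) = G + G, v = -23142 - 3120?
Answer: -25958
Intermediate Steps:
v = -26262
y(G) = 2*G
F(a, O) = -8*O (F(a, O) = (-2 - 2)*(2*O) = -8*O)
F(107, -38) + v = -8*(-38) - 26262 = 304 - 26262 = -25958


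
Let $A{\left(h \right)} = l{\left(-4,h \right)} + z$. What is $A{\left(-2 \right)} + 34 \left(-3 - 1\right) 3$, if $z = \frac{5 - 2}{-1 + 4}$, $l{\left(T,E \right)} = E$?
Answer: $-409$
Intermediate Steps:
$z = 1$ ($z = \frac{3}{3} = 3 \cdot \frac{1}{3} = 1$)
$A{\left(h \right)} = 1 + h$ ($A{\left(h \right)} = h + 1 = 1 + h$)
$A{\left(-2 \right)} + 34 \left(-3 - 1\right) 3 = \left(1 - 2\right) + 34 \left(-3 - 1\right) 3 = -1 + 34 \left(\left(-4\right) 3\right) = -1 + 34 \left(-12\right) = -1 - 408 = -409$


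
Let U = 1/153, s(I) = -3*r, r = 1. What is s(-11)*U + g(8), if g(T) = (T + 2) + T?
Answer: 917/51 ≈ 17.980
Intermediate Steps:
g(T) = 2 + 2*T (g(T) = (2 + T) + T = 2 + 2*T)
s(I) = -3 (s(I) = -3*1 = -3)
U = 1/153 ≈ 0.0065359
s(-11)*U + g(8) = -3*1/153 + (2 + 2*8) = -1/51 + (2 + 16) = -1/51 + 18 = 917/51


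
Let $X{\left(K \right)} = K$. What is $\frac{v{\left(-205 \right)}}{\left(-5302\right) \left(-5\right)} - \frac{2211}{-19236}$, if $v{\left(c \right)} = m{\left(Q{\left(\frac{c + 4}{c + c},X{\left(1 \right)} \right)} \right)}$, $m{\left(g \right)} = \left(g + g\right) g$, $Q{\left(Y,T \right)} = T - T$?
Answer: $\frac{737}{6412} \approx 0.11494$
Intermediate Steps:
$Q{\left(Y,T \right)} = 0$
$m{\left(g \right)} = 2 g^{2}$ ($m{\left(g \right)} = 2 g g = 2 g^{2}$)
$v{\left(c \right)} = 0$ ($v{\left(c \right)} = 2 \cdot 0^{2} = 2 \cdot 0 = 0$)
$\frac{v{\left(-205 \right)}}{\left(-5302\right) \left(-5\right)} - \frac{2211}{-19236} = \frac{0}{\left(-5302\right) \left(-5\right)} - \frac{2211}{-19236} = \frac{0}{26510} - - \frac{737}{6412} = 0 \cdot \frac{1}{26510} + \frac{737}{6412} = 0 + \frac{737}{6412} = \frac{737}{6412}$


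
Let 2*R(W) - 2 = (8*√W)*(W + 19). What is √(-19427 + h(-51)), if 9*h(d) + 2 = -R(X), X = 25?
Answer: I*√175726/3 ≈ 139.73*I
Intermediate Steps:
R(W) = 1 + 4*√W*(19 + W) (R(W) = 1 + ((8*√W)*(W + 19))/2 = 1 + ((8*√W)*(19 + W))/2 = 1 + (8*√W*(19 + W))/2 = 1 + 4*√W*(19 + W))
h(d) = -883/9 (h(d) = -2/9 + (-(1 + 4*25^(3/2) + 76*√25))/9 = -2/9 + (-(1 + 4*125 + 76*5))/9 = -2/9 + (-(1 + 500 + 380))/9 = -2/9 + (-1*881)/9 = -2/9 + (⅑)*(-881) = -2/9 - 881/9 = -883/9)
√(-19427 + h(-51)) = √(-19427 - 883/9) = √(-175726/9) = I*√175726/3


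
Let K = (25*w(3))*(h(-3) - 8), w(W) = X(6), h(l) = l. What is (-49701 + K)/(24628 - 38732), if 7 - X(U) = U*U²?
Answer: -3887/7052 ≈ -0.55119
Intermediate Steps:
X(U) = 7 - U³ (X(U) = 7 - U*U² = 7 - U³)
w(W) = -209 (w(W) = 7 - 1*6³ = 7 - 1*216 = 7 - 216 = -209)
K = 57475 (K = (25*(-209))*(-3 - 8) = -5225*(-11) = 57475)
(-49701 + K)/(24628 - 38732) = (-49701 + 57475)/(24628 - 38732) = 7774/(-14104) = 7774*(-1/14104) = -3887/7052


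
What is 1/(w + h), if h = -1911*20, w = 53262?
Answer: 1/15042 ≈ 6.6480e-5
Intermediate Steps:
h = -38220
1/(w + h) = 1/(53262 - 38220) = 1/15042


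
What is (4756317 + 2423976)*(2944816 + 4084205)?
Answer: 50470430283153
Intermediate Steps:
(4756317 + 2423976)*(2944816 + 4084205) = 7180293*7029021 = 50470430283153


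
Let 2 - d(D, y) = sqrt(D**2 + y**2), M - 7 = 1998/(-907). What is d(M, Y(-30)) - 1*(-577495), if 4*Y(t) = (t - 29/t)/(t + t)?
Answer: 577497 - sqrt(982017555100009)/6530400 ≈ 5.7749e+5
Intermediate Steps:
Y(t) = (t - 29/t)/(8*t) (Y(t) = ((t - 29/t)/(t + t))/4 = ((t - 29/t)/((2*t)))/4 = ((t - 29/t)*(1/(2*t)))/4 = ((t - 29/t)/(2*t))/4 = (t - 29/t)/(8*t))
M = 4351/907 (M = 7 + 1998/(-907) = 7 + 1998*(-1/907) = 7 - 1998/907 = 4351/907 ≈ 4.7971)
d(D, y) = 2 - sqrt(D**2 + y**2)
d(M, Y(-30)) - 1*(-577495) = (2 - sqrt((4351/907)**2 + ((1/8)*(-29 + (-30)**2)/(-30)**2)**2)) - 1*(-577495) = (2 - sqrt(18931201/822649 + ((1/8)*(1/900)*(-29 + 900))**2)) + 577495 = (2 - sqrt(18931201/822649 + ((1/8)*(1/900)*871)**2)) + 577495 = (2 - sqrt(18931201/822649 + (871/7200)**2)) + 577495 = (2 - sqrt(18931201/822649 + 758641/51840000)) + 577495 = (2 - sqrt(982017555100009/42646124160000)) + 577495 = (2 - sqrt(982017555100009)/6530400) + 577495 = 577497 - sqrt(982017555100009)/6530400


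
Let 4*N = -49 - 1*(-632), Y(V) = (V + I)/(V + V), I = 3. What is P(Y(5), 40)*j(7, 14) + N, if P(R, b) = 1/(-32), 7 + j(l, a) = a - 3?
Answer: 1165/8 ≈ 145.63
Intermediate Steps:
j(l, a) = -10 + a (j(l, a) = -7 + (a - 3) = -7 + (-3 + a) = -10 + a)
Y(V) = (3 + V)/(2*V) (Y(V) = (V + 3)/(V + V) = (3 + V)/((2*V)) = (3 + V)*(1/(2*V)) = (3 + V)/(2*V))
N = 583/4 (N = (-49 - 1*(-632))/4 = (-49 + 632)/4 = (1/4)*583 = 583/4 ≈ 145.75)
P(R, b) = -1/32
P(Y(5), 40)*j(7, 14) + N = -(-10 + 14)/32 + 583/4 = -1/32*4 + 583/4 = -1/8 + 583/4 = 1165/8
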